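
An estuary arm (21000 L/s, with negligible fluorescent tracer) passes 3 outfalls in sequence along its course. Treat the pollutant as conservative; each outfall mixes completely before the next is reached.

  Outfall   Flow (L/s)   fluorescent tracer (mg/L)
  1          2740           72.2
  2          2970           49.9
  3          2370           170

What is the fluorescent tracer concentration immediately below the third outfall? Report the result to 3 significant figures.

Below outfall 1: Q → 23740 L/s, C = (21000·0 + 2740·72.20)/23740 = 8.333 mg/L.
Below outfall 2: Q → 26710 L/s, C = (23740·8.333 + 2970·49.90)/26710 = 12.96 mg/L.
Below outfall 3: Q → 29080 L/s, C = (26710·12.96 + 2370·170.0)/29080 = 25.75 mg/L.

25.8 mg/L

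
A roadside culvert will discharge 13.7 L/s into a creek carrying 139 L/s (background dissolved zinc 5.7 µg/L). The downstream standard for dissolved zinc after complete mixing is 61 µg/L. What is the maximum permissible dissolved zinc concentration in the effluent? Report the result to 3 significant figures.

At the limit, (Qr·Cr + Qe·Cₑ)/(Qr + Qe) = 61:
Cₑ = (152.7·61 − 139.0·5.700) / 13.70 = 622.1 µg/L.

622 µg/L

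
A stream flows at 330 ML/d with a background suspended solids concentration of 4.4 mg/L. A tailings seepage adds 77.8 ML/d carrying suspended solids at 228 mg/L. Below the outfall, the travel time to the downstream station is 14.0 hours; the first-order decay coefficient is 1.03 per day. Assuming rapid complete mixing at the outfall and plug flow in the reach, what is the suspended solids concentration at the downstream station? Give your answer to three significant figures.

25.8 mg/L

Conservation of mass: C = (330.0·4.400 + 77.80·228.0) / 407.8 = 19190/407.8 = 47.06 mg/L.
After decay, C = 47.06 × e^(−kt) = 47.06 × 0.5484 = 25.80 mg/L.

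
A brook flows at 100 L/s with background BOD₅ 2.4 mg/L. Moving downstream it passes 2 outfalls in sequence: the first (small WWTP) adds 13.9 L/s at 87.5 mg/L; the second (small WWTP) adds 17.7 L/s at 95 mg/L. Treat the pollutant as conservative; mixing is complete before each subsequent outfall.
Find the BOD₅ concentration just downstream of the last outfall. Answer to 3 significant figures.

After outfall 1: Q = 100.0 + 13.90 = 113.9 L/s; C = (100.0·2.400 + 13.90·87.50)/113.9 = 12.79 mg/L.
After outfall 2: Q = 113.9 + 17.70 = 131.6 L/s; C = (113.9·12.79 + 17.70·95.00)/131.6 = 23.84 mg/L.

23.8 mg/L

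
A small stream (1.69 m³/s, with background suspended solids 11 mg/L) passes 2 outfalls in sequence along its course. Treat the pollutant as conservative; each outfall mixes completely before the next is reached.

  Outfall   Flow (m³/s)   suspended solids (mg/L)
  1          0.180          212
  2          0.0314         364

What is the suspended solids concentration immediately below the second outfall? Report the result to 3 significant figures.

After outfall 1: Q = 1.690 + 0.1800 = 1.870 m³/s; C = (1.690·11.00 + 0.1800·212.0)/1.870 = 30.35 mg/L.
After outfall 2: Q = 1.870 + 0.03140 = 1.901 m³/s; C = (1.870·30.35 + 0.03140·364.0)/1.901 = 35.86 mg/L.

35.9 mg/L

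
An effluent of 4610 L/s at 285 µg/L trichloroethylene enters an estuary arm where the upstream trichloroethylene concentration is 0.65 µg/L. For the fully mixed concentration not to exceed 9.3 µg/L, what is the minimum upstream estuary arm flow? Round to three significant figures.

147000 L/s

Set C_mix = 9.3: (Q·0.6500 + 4610·285.0) / (Q + 4610) = 9.3
→ Q = 4610·(285.0 − 9.3)/(9.3 − 0.6500) = 146900 L/s.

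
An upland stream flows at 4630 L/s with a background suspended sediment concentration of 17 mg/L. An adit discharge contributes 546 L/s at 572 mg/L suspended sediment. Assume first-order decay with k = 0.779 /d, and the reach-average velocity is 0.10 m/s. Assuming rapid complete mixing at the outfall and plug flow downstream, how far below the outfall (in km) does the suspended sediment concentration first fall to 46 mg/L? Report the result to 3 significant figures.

5.50 km

Mixed concentration C = ΣQC/ΣQ = (4630·17.00 + 546.0·572.0) / 5176 = 391000/5176 = 75.55 mg/L.
Set 75.55·exp(−k·t) = 46 → t = ln(75.55/46)/k = 55020 s = 15.28 h.
Distance = v·t = 0.10·55020 = 5502 m = 5.502 km.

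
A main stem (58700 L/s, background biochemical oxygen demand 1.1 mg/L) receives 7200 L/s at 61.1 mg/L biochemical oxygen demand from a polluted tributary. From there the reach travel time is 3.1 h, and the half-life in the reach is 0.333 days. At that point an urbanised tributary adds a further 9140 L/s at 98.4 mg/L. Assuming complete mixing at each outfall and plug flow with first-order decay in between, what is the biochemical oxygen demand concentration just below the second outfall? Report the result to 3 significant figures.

17.1 mg/L

Flow-weighted average: C = (58700·1.100 + 7200·61.10) / 65900 = 504500/65900 = 7.655 mg/L; combined flow 65900 L/s.
Half-life 0.333 d → k = ln 2 / 0.333 = 2.082 d⁻¹.
First-order decay: C = 7.655·exp(−k·t) = 7.655·0.7642 = 5.851 mg/L.
At the second outfall, C = (65900·5.851 + 9140·98.40) / (65900 + 9140) = 17.12 mg/L.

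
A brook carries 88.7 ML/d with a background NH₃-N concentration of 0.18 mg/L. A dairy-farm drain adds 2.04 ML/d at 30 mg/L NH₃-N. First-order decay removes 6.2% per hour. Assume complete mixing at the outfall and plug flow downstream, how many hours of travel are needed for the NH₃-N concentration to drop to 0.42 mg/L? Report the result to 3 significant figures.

Mass balance: C = (88.70·0.1800 + 2.040·30.00) / 90.74 = 77.17/90.74 = 0.8504 mg/L.
6.2%/h lost → k = −ln(1 − 0.062) = 0.06401 h⁻¹.
0.8504·exp(−k·t) = 0.42 → t = ln(0.8504/0.42)/k = 39680 s = 11.02 h.

11.0 h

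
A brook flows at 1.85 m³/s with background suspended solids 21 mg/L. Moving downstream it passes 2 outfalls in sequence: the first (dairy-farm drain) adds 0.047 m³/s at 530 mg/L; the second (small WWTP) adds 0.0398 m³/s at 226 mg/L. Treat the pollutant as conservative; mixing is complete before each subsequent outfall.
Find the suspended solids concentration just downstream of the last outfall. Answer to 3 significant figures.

After outfall 1: Q = 1.850 + 0.04700 = 1.897 m³/s; C = (1.850·21.00 + 0.04700·530.0)/1.897 = 33.61 mg/L.
After outfall 2: Q = 1.897 + 0.03980 = 1.937 m³/s; C = (1.897·33.61 + 0.03980·226.0)/1.937 = 37.56 mg/L.

37.6 mg/L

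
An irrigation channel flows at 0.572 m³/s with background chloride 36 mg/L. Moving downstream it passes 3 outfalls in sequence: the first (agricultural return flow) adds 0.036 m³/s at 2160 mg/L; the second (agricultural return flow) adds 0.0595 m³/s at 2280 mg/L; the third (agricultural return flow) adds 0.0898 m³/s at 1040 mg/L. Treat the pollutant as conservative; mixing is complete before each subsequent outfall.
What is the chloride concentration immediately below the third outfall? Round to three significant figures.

After outfall 1: Q = 0.5720 + 0.03600 = 0.6080 m³/s; C = (0.5720·36.00 + 0.03600·2160)/0.6080 = 161.8 mg/L.
After outfall 2: Q = 0.6080 + 0.05950 = 0.6675 m³/s; C = (0.6080·161.8 + 0.05950·2280)/0.6675 = 350.6 mg/L.
After outfall 3: Q = 0.6675 + 0.08980 = 0.7573 m³/s; C = (0.6675·350.6 + 0.08980·1040)/0.7573 = 432.3 mg/L.

432 mg/L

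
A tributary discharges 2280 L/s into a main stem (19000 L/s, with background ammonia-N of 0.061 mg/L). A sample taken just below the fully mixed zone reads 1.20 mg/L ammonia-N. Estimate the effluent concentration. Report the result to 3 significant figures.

Mass balance: 19000·0.06100 + 2280·Cₑ = 21280·1.200
→ Cₑ = (21280·1.200 − 19000·0.06100) / 2280 = 10.69 mg/L.

10.7 mg/L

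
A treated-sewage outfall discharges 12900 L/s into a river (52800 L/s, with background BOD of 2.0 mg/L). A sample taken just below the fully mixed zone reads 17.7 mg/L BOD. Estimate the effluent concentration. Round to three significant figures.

82.0 mg/L

Mass balance: 52800·2.000 + 12900·Cₑ = 65700·17.70
→ Cₑ = (65700·17.70 − 52800·2.000) / 12900 = 81.96 mg/L.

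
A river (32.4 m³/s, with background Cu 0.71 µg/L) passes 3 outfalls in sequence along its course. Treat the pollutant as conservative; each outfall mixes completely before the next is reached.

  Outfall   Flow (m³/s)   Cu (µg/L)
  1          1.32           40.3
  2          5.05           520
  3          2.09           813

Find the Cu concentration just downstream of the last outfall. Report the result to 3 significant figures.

Below outfall 1: Q → 33.72 m³/s, C = (32.40·0.7100 + 1.320·40.30)/33.72 = 2.260 µg/L.
Below outfall 2: Q → 38.77 m³/s, C = (33.72·2.260 + 5.050·520.0)/38.77 = 69.70 µg/L.
Below outfall 3: Q → 40.86 m³/s, C = (38.77·69.70 + 2.090·813.0)/40.86 = 107.7 µg/L.

108 µg/L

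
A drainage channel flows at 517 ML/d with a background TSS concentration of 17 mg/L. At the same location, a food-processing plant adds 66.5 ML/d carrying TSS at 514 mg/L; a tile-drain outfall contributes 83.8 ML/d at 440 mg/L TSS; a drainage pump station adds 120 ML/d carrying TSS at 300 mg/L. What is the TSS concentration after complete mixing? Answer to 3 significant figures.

147 mg/L

Conservation of mass: C = (517.0·17.00 + 66.50·514.0 + 83.80·440.0 + 120.0·300.0) / 787.3 = 115800/787.3 = 147.1 mg/L.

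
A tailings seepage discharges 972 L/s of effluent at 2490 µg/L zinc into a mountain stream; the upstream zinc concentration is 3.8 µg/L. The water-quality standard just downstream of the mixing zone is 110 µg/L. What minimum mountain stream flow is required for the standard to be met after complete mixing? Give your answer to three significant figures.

21800 L/s

Set C_mix = 110: (Q·3.800 + 972.0·2490) / (Q + 972.0) = 110
→ Q = 972.0·(2490 − 110)/(110 − 3.800) = 21780 L/s.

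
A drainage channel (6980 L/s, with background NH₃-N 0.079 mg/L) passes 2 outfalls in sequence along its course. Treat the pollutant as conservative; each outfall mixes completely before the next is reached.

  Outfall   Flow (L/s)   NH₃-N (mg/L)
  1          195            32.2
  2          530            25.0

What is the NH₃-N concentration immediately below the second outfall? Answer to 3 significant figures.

After outfall 1: Q = 6980 + 195.0 = 7175 L/s; C = (6980·0.07900 + 195.0·32.20)/7175 = 0.9520 mg/L.
After outfall 2: Q = 7175 + 530.0 = 7705 L/s; C = (7175·0.9520 + 530.0·25.00)/7705 = 2.606 mg/L.

2.61 mg/L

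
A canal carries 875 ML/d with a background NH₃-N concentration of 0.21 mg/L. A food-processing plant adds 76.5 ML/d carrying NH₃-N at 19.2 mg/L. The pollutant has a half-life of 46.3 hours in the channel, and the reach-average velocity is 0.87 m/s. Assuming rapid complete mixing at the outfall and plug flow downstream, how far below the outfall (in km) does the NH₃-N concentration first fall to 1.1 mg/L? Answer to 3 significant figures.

Flow-weighted average: C = (875.0·0.2100 + 76.50·19.20) / 951.5 = 1653/951.5 = 1.737 mg/L.
Half-life 46.3 h → k = ln 2 / 46.3 = 0.01497 h⁻¹ = 0.3593 d⁻¹.
Set 1.737·exp(−k·t) = 1.1 → t = ln(1.737/1.1)/k = 109800 s = 30.51 h.
Distance = v·t = 0.87·109800 = 95550 m = 95.55 km.

95.6 km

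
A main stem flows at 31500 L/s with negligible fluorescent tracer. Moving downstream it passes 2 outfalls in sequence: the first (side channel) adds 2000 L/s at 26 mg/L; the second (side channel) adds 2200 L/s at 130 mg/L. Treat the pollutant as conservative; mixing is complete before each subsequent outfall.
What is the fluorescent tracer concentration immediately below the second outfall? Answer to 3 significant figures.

9.47 mg/L

Below outfall 1: Q → 33500 L/s, C = (31500·0 + 2000·26.00)/33500 = 1.552 mg/L.
Below outfall 2: Q → 35700 L/s, C = (33500·1.552 + 2200·130.0)/35700 = 9.468 mg/L.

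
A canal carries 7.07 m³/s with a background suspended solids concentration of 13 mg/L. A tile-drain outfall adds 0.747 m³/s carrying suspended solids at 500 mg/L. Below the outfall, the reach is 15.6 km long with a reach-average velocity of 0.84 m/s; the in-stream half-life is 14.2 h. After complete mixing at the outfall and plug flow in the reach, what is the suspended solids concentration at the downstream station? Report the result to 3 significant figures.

Mass balance: C = (7.070·13.00 + 0.7470·500.0) / 7.817 = 465.4/7.817 = 59.54 mg/L.
Travel time t = 15.6·1000 / 0.84 = 18570 s = 5.159 h.
Half-life 14.2 h → k = ln 2 / 14.2 = 0.04881 h⁻¹ = 1.172 d⁻¹.
First-order decay: C = 59.54·exp(−k·t) = 59.54·0.7774 = 46.28 mg/L.

46.3 mg/L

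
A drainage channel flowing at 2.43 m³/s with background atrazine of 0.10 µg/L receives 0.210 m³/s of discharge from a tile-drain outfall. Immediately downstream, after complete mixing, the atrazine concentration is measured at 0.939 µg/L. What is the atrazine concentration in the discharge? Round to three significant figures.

10.6 µg/L

Mass balance: 2.430·0.1000 + 0.2100·Cₑ = 2.640·0.9390
→ Cₑ = (2.640·0.9390 − 2.430·0.1000) / 0.2100 = 10.65 µg/L.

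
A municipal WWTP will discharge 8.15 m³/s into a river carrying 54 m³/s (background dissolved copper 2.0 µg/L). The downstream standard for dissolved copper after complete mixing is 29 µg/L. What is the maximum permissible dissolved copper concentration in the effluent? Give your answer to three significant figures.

208 µg/L

At the limit, (Qr·Cr + Qe·Cₑ)/(Qr + Qe) = 29:
Cₑ = (62.15·29 − 54.00·2.000) / 8.150 = 207.9 µg/L.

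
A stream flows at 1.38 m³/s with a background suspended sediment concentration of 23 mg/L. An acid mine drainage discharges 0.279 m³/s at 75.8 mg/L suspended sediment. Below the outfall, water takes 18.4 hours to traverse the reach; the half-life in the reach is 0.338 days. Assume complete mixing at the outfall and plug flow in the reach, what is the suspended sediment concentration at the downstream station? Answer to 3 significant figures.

6.62 mg/L

After mixing, C = (1.380·23.00 + 0.2790·75.80) / 1.659 = 52.89/1.659 = 31.88 mg/L.
Half-life 0.338 d → k = ln 2 / 0.338 = 2.051 d⁻¹.
After decay, C = 31.88 × e^(−kt) = 31.88 × 0.2076 = 6.618 mg/L.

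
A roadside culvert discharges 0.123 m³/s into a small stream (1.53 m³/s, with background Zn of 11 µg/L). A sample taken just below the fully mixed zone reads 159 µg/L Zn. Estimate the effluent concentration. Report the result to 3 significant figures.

2000 µg/L

Mass balance: 1.530·11.00 + 0.1230·Cₑ = 1.653·159.0
→ Cₑ = (1.653·159.0 − 1.530·11.00) / 0.1230 = 2000 µg/L.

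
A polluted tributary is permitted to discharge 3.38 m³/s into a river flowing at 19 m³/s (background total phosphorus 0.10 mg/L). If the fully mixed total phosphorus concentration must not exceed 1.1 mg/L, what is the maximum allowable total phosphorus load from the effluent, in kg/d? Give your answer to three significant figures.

1960 kg/d

Mass balance at the limit: 19.00·0.1000 + 3.380·Cₑ = 22.38·1.1 → Cₑ = 6.721 mg/L.
Load = 3.380 m³/s × 6.721 g/m³ × 86 400 s/d = 1963 kg/d.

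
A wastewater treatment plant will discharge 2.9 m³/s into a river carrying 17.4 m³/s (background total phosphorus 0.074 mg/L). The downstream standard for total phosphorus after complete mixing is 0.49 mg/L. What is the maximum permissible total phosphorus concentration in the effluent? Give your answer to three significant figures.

2.99 mg/L

At the limit, (Qr·Cr + Qe·Cₑ)/(Qr + Qe) = 0.49:
Cₑ = (20.30·0.49 − 17.40·0.07400) / 2.900 = 2.986 mg/L.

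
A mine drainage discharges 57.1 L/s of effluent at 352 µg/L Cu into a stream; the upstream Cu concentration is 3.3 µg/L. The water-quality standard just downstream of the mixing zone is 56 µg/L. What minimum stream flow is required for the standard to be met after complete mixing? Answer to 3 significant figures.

321 L/s

Set C_mix = 56: (Q·3.300 + 57.10·352.0) / (Q + 57.10) = 56
→ Q = 57.10·(352.0 − 56)/(56 − 3.300) = 320.7 L/s.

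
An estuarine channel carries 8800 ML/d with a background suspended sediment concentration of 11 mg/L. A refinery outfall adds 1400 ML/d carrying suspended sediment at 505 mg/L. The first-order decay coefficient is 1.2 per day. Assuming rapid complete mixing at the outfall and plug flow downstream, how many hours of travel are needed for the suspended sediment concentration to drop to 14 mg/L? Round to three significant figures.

34.6 h

After mixing, C = (8800·11.00 + 1400·505.0) / 10200 = 803800/10200 = 78.80 mg/L.
78.80·exp(−k·t) = 14 → t = ln(78.80/14)/k = 124400 s = 34.56 h.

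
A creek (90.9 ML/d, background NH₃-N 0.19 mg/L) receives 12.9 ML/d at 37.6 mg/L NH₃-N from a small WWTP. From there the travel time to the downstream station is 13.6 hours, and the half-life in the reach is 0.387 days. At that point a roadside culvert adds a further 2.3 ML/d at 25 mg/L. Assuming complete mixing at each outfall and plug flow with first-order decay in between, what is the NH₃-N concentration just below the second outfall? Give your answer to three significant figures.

Conservation of mass: C = (90.90·0.1900 + 12.90·37.60) / 103.8 = 502.3/103.8 = 4.839 mg/L; combined flow 103.8 ML/d.
Half-life 0.387 d → k = ln 2 / 0.387 = 1.791 d⁻¹.
Applying C = C₀e^(−kt): 4.839 × 0.3624 = 1.754 mg/L.
Second outfall: C = (103.8·1.754 + 2.300·25.00)/106.1 = 2.258 mg/L.

2.26 mg/L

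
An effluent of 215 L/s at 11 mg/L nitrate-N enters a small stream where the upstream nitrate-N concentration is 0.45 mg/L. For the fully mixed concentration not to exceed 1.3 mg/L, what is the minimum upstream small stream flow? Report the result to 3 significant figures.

Set C_mix = 1.3: (Q·0.4500 + 215.0·11.00) / (Q + 215.0) = 1.3
→ Q = 215.0·(11.00 − 1.3)/(1.3 − 0.4500) = 2454 L/s.

2450 L/s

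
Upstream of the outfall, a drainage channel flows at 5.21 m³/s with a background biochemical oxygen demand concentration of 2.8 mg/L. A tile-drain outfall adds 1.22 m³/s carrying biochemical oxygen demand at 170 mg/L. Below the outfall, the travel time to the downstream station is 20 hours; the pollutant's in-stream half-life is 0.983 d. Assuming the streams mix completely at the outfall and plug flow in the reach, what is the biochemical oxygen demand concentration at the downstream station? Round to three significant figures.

Conservation of mass: C = (5.210·2.800 + 1.220·170.0) / 6.430 = 222.0/6.430 = 34.52 mg/L.
Half-life 0.983 d → k = ln 2 / 0.983 = 0.7051 d⁻¹.
Decay over the reach: 34.52·exp(−kt) = 34.52·0.5557 = 19.18 mg/L.

19.2 mg/L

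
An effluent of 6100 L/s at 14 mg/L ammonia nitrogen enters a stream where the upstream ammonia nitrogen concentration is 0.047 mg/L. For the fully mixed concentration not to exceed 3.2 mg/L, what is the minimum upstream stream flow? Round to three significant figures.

20900 L/s

Set C_mix = 3.2: (Q·0.04700 + 6100·14.00) / (Q + 6100) = 3.2
→ Q = 6100·(14.00 − 3.2)/(3.2 − 0.04700) = 20890 L/s.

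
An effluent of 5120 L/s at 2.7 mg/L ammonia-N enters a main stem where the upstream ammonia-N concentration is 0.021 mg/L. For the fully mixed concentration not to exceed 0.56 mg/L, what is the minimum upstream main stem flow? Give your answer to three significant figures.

Set C_mix = 0.56: (Q·0.02100 + 5120·2.700) / (Q + 5120) = 0.56
→ Q = 5120·(2.700 − 0.56)/(0.56 − 0.02100) = 20330 L/s.

20300 L/s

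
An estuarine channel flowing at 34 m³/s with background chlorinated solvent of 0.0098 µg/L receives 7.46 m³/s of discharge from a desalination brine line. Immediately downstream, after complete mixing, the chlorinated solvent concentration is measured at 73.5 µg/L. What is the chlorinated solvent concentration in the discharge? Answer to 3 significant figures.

408 µg/L

Mass balance: 34.00·0.009800 + 7.460·Cₑ = 41.46·73.50
→ Cₑ = (41.46·73.50 − 34.00·0.009800) / 7.460 = 408.4 µg/L.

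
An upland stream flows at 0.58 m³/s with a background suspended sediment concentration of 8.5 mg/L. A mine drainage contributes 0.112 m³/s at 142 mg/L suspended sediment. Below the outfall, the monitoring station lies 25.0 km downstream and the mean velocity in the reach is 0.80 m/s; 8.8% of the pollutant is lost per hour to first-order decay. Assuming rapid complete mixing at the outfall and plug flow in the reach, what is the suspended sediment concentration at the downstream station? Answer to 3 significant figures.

After mixing, C = (0.5800·8.500 + 0.1120·142.0) / 0.6920 = 20.83/0.6920 = 30.11 mg/L.
Travel time t = 25.0·1000 / 0.80 = 31250 s = 8.681 h.
8.8%/h lost → k = −ln(1 − 0.088) = 0.09212 h⁻¹.
First-order decay: C = 30.11·exp(−k·t) = 30.11·0.4495 = 13.53 mg/L.

13.5 mg/L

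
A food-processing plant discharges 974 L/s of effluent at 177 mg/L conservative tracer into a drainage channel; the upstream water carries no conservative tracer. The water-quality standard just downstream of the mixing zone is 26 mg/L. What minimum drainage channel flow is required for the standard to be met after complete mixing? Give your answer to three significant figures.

5660 L/s

Set C_mix = 26: (Q·0 + 974.0·177.0) / (Q + 974.0) = 26
→ Q = 974.0·(177.0 − 26)/(26 − 0) = 5657 L/s.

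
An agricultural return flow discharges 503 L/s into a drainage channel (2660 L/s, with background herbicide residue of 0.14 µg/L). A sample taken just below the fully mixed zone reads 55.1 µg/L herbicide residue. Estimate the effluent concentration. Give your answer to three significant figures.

346 µg/L

Mass balance: 2660·0.1400 + 503.0·Cₑ = 3163·55.10
→ Cₑ = (3163·55.10 − 2660·0.1400) / 503.0 = 345.7 µg/L.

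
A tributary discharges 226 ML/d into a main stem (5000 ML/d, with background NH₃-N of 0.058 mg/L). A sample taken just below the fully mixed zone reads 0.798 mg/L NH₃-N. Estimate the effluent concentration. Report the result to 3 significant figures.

Mass balance: 5000·0.05800 + 226.0·Cₑ = 5226·0.7980
→ Cₑ = (5226·0.7980 − 5000·0.05800) / 226.0 = 17.17 mg/L.

17.2 mg/L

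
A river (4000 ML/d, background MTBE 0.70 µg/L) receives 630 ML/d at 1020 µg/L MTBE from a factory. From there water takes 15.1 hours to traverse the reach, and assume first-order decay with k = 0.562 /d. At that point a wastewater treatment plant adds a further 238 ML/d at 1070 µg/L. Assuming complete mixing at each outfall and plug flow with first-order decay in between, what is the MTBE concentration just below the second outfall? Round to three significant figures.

145 µg/L

After mixing, C = (4000·0.7000 + 630.0·1020) / 4630 = 645400/4630 = 139.4 µg/L; combined flow 4630 ML/d.
First-order decay: C = 139.4·exp(−k·t) = 139.4·0.7022 = 97.88 µg/L.
At the second outfall, C = (4630·97.88 + 238.0·1070) / (4630 + 238.0) = 145.4 µg/L.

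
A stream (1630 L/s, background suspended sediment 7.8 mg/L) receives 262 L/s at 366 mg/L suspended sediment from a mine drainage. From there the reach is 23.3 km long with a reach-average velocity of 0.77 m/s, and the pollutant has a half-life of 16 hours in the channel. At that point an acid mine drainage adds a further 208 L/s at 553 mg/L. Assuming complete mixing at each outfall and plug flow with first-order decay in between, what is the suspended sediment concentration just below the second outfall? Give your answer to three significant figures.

Mixed concentration C = ΣQC/ΣQ = (1630·7.800 + 262.0·366.0) / 1892 = 108600/1892 = 57.40 mg/L; combined flow 1892 L/s.
Travel time t = 23.3·1000 / 0.77 = 30260 s = 8.405 h.
Half-life 16 h → k = ln 2 / 16 = 0.04332 h⁻¹ = 1.040 d⁻¹.
Decay over the reach: 57.40·exp(−kt) = 57.40·0.6948 = 39.88 mg/L.
At the second outfall, C = (1892·39.88 + 208.0·553.0) / (1892 + 208.0) = 90.71 mg/L.

90.7 mg/L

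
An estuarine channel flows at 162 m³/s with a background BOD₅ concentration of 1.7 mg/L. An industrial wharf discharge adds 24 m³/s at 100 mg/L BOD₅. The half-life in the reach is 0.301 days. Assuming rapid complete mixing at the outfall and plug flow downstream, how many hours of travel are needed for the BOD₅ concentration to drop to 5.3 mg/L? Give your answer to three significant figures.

10.4 h

Mixed concentration C = ΣQC/ΣQ = (162.0·1.700 + 24.00·100.0) / 186.0 = 2675/186.0 = 14.38 mg/L.
Half-life 0.301 d → k = ln 2 / 0.301 = 2.303 d⁻¹.
14.38·exp(−k·t) = 5.3 → t = ln(14.38/5.3)/k = 37460 s = 10.41 h.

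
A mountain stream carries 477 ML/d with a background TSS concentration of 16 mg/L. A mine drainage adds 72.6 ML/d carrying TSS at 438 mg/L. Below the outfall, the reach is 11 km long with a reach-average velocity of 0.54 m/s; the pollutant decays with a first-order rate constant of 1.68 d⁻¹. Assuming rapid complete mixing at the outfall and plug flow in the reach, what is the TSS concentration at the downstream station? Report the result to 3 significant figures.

Conservation of mass: C = (477.0·16.00 + 72.60·438.0) / 549.6 = 39430/549.6 = 71.74 mg/L.
Travel time t = 11·1000 / 0.54 = 20370 s = 5.658 h.
Decay over the reach: 71.74·exp(−kt) = 71.74·0.6729 = 48.28 mg/L.

48.3 mg/L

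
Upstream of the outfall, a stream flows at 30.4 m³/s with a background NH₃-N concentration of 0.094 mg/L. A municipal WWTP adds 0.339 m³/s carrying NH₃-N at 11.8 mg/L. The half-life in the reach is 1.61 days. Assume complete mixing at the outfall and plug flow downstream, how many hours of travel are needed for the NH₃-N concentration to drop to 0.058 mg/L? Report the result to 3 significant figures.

Mixed concentration C = ΣQC/ΣQ = (30.40·0.09400 + 0.3390·11.80) / 30.74 = 6.858/30.74 = 0.2231 mg/L.
Half-life 1.61 d → k = ln 2 / 1.61 = 0.4305 d⁻¹.
0.2231·exp(−k·t) = 0.058 → t = ln(0.2231/0.058)/k = 270400 s = 75.10 h.

75.1 h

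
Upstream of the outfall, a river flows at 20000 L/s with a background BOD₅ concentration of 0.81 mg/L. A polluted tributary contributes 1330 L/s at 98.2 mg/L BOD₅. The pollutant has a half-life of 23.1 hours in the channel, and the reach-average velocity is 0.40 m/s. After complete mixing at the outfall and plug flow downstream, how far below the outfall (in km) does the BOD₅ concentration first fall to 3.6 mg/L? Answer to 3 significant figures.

31.1 km

Conservation of mass: C = (20000·0.8100 + 1330·98.20) / 21330 = 146800/21330 = 6.883 mg/L.
Half-life 23.1 h → k = ln 2 / 23.1 = 0.03001 h⁻¹ = 0.7202 d⁻¹.
Set 6.883·exp(−k·t) = 3.6 → t = ln(6.883/3.6)/k = 77750 s = 21.60 h.
Distance = v·t = 0.40·77750 = 31100 m = 31.10 km.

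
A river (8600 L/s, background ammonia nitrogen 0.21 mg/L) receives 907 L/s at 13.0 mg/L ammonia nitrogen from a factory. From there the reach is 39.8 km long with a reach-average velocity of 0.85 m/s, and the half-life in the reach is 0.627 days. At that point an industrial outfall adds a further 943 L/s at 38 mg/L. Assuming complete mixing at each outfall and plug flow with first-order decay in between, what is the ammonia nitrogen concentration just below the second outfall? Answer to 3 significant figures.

After mixing, C = (8600·0.2100 + 907.0·13.00) / 9507 = 13600/9507 = 1.430 mg/L; combined flow 9507 L/s.
Travel time t = 39.8·1000 / 0.85 = 46820 s = 13.01 h.
Half-life 0.627 d → k = ln 2 / 0.627 = 1.105 d⁻¹.
First-order decay: C = 1.430·exp(−k·t) = 1.430·0.5493 = 0.7856 mg/L.
At the second outfall, C = (9507·0.7856 + 943.0·38.00) / (9507 + 943.0) = 4.144 mg/L.

4.14 mg/L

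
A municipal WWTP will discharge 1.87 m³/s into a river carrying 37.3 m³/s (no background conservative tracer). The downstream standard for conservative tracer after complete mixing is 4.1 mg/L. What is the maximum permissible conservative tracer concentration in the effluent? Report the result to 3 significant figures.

At the limit, (Qr·Cr + Qe·Cₑ)/(Qr + Qe) = 4.1:
Cₑ = (39.17·4.1 − 37.30·0) / 1.870 = 85.88 mg/L.

85.9 mg/L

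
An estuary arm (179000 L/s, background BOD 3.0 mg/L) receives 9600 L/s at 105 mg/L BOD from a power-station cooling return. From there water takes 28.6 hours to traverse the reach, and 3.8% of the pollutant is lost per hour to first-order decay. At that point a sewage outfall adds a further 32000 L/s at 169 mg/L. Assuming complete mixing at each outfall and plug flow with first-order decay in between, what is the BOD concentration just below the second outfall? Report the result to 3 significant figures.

Flow-weighted average: C = (179000·3.000 + 9600·105.0) / 188600 = 1545000/188600 = 8.192 mg/L; combined flow 188600 L/s.
3.8%/h lost → k = −ln(1 − 0.038) = 0.03874 h⁻¹.
After decay, C = 8.192 × e^(−kt) = 8.192 × 0.3302 = 2.705 mg/L.
At the second outfall, C = (188600·2.705 + 32000·169.0) / (188600 + 32000) = 26.83 mg/L.

26.8 mg/L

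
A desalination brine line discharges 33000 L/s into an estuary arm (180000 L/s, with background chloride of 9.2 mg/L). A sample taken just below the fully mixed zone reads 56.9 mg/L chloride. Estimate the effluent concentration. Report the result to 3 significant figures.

317 mg/L

Mass balance: 180000·9.200 + 33000·Cₑ = 213000·56.90
→ Cₑ = (213000·56.90 − 180000·9.200) / 33000 = 317.1 mg/L.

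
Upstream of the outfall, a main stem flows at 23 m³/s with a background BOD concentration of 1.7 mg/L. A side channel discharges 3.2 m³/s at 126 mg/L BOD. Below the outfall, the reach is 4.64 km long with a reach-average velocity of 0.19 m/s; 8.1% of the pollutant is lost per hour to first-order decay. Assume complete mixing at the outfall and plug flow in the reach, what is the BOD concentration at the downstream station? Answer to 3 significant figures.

Mixed concentration C = ΣQC/ΣQ = (23.00·1.700 + 3.200·126.0) / 26.20 = 442.3/26.20 = 16.88 mg/L.
Travel time t = 4.64·1000 / 0.19 = 24420 s = 6.784 h.
8.1%/h lost → k = −ln(1 − 0.081) = 0.08447 h⁻¹.
After decay, C = 16.88 × e^(−kt) = 16.88 × 0.5638 = 9.518 mg/L.

9.52 mg/L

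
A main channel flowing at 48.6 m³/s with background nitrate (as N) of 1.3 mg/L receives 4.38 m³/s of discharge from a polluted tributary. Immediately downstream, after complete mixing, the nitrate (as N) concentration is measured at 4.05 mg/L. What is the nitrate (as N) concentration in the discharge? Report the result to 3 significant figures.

Mass balance: 48.60·1.300 + 4.380·Cₑ = 52.98·4.050
→ Cₑ = (52.98·4.050 − 48.60·1.300) / 4.380 = 34.56 mg/L.

34.6 mg/L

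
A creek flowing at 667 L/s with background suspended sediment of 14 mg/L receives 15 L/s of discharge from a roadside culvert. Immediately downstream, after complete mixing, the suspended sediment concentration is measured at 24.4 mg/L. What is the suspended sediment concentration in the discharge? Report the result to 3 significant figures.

Mass balance: 667.0·14.00 + 15.00·Cₑ = 682.0·24.40
→ Cₑ = (682.0·24.40 − 667.0·14.00) / 15.00 = 486.9 mg/L.

487 mg/L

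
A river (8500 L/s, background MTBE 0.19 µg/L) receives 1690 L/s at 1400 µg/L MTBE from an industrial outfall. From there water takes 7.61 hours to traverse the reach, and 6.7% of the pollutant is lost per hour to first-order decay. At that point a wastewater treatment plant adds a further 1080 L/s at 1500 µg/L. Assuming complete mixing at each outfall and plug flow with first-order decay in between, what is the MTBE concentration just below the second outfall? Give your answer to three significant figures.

Mass balance: C = (8500·0.1900 + 1690·1400) / 10190 = 2368000/10190 = 232.3 µg/L; combined flow 10190 L/s.
6.7%/h lost → k = −ln(1 − 0.067) = 0.06935 h⁻¹.
After decay, C = 232.3 × e^(−kt) = 232.3 × 0.5899 = 137.1 µg/L.
At the second outfall, C = (10190·137.1 + 1080·1500) / (10190 + 1080) = 267.7 µg/L.

268 µg/L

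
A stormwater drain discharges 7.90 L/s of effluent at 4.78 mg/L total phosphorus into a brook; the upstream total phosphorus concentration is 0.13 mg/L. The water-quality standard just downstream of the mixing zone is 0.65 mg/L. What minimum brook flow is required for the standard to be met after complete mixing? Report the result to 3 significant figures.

62.7 L/s

Set C_mix = 0.65: (Q·0.1300 + 7.900·4.780) / (Q + 7.900) = 0.65
→ Q = 7.900·(4.780 − 0.65)/(0.65 − 0.1300) = 62.74 L/s.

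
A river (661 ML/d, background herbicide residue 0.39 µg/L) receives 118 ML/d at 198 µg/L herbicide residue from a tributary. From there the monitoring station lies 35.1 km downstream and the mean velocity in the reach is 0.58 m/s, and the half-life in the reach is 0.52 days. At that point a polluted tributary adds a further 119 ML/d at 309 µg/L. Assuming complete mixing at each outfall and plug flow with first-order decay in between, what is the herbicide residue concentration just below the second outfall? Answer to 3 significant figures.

Mixed concentration C = ΣQC/ΣQ = (661.0·0.3900 + 118.0·198.0) / 779.0 = 23620/779.0 = 30.32 µg/L; combined flow 779.0 ML/d.
Travel time t = 35.1·1000 / 0.58 = 60520 s = 16.81 h.
Half-life 0.52 d → k = ln 2 / 0.52 = 1.333 d⁻¹.
Decay over the reach: 30.32·exp(−kt) = 30.32·0.3931 = 11.92 µg/L.
At the second outfall, C = (779.0·11.92 + 119.0·309.0) / (779.0 + 119.0) = 51.29 µg/L.

51.3 µg/L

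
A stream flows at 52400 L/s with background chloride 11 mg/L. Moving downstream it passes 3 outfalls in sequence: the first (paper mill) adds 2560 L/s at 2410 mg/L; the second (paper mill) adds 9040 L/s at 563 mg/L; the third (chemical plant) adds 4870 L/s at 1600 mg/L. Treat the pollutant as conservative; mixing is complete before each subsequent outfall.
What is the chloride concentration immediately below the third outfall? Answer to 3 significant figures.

After outfall 1: Q = 52400 + 2560 = 54960 L/s; C = (52400·11.00 + 2560·2410)/54960 = 122.7 mg/L.
After outfall 2: Q = 54960 + 9040 = 64000 L/s; C = (54960·122.7 + 9040·563.0)/64000 = 184.9 mg/L.
After outfall 3: Q = 64000 + 4870 = 68870 L/s; C = (64000·184.9 + 4870·1600)/68870 = 285.0 mg/L.

285 mg/L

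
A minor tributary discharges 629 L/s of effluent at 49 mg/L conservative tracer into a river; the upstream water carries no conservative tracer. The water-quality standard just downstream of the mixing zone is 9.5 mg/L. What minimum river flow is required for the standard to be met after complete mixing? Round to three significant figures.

Set C_mix = 9.5: (Q·0 + 629.0·49.00) / (Q + 629.0) = 9.5
→ Q = 629.0·(49.00 − 9.5)/(9.5 − 0) = 2615 L/s.

2620 L/s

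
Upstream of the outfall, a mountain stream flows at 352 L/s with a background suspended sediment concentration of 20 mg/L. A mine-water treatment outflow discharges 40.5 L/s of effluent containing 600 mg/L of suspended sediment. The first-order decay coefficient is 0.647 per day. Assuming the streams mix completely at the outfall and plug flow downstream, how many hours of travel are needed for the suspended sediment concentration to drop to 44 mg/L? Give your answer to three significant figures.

Mixed concentration C = ΣQC/ΣQ = (352.0·20.00 + 40.50·600.0) / 392.5 = 31340/392.5 = 79.85 mg/L.
79.85·exp(−k·t) = 44 → t = ln(79.85/44)/k = 79580 s = 22.11 h.

22.1 h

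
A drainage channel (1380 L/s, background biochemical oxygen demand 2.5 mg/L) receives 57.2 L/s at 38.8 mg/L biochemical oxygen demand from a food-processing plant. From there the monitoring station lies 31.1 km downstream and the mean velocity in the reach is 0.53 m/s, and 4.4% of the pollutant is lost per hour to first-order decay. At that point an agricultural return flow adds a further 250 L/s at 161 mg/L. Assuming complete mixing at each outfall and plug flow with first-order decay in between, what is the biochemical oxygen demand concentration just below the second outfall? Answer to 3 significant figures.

25.5 mg/L

After mixing, C = (1380·2.500 + 57.20·38.80) / 1437 = 5669/1437 = 3.945 mg/L; combined flow 1437 L/s.
Travel time t = 31.1·1000 / 0.53 = 58680 s = 16.30 h.
4.4%/h lost → k = −ln(1 − 0.044) = 0.04500 h⁻¹.
Applying C = C₀e^(−kt): 3.945 × 0.4803 = 1.894 mg/L.
At the second outfall, C = (1437·1.894 + 250.0·161.0) / (1437 + 250.0) = 25.47 mg/L.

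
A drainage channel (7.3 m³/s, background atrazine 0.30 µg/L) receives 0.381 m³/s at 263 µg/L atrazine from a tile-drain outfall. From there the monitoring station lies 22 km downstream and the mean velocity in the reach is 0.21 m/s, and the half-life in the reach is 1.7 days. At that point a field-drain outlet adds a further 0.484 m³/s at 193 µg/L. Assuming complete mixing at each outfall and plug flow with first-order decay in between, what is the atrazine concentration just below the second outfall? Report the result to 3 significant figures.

Mixed concentration C = ΣQC/ΣQ = (7.300·0.3000 + 0.3810·263.0) / 7.681 = 102.4/7.681 = 13.33 µg/L; combined flow 7.681 m³/s.
Travel time t = 22·1000 / 0.21 = 104800 s = 29.10 h.
Half-life 1.7 d → k = ln 2 / 1.7 = 0.4077 d⁻¹.
First-order decay: C = 13.33·exp(−k·t) = 13.33·0.6099 = 8.131 µg/L.
Second outfall: C = (7.681·8.131 + 0.4840·193.0)/8.165 = 19.09 µg/L.

19.1 µg/L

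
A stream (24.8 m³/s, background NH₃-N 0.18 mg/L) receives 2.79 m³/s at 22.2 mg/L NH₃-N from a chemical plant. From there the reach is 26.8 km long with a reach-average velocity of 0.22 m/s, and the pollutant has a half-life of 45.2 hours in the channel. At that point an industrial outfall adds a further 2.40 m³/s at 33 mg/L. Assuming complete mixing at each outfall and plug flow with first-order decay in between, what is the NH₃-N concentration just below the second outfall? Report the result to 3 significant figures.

3.96 mg/L

Mixed concentration C = ΣQC/ΣQ = (24.80·0.1800 + 2.790·22.20) / 27.59 = 66.40/27.59 = 2.407 mg/L; combined flow 27.59 m³/s.
Travel time t = 26.8·1000 / 0.22 = 121800 s = 33.84 h.
Half-life 45.2 h → k = ln 2 / 45.2 = 0.01534 h⁻¹ = 0.3680 d⁻¹.
Decay over the reach: 2.407·exp(−kt) = 2.407·0.5952 = 1.432 mg/L.
At the second outfall, C = (27.59·1.432 + 2.400·33.00) / (27.59 + 2.400) = 3.959 mg/L.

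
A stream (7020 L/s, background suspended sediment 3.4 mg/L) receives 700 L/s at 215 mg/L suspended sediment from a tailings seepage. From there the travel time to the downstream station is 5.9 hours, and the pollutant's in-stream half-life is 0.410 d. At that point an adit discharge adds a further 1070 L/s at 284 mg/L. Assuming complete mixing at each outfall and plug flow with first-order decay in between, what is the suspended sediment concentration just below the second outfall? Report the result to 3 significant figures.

Mass balance: C = (7020·3.400 + 700.0·215.0) / 7720 = 174400/7720 = 22.59 mg/L; combined flow 7720 L/s.
Half-life 0.410 d → k = ln 2 / 0.410 = 1.691 d⁻¹.
Applying C = C₀e^(−kt): 22.59 × 0.6599 = 14.91 mg/L.
At the second outfall, C = (7720·14.91 + 1070·284.0) / (7720 + 1070) = 47.66 mg/L.

47.7 mg/L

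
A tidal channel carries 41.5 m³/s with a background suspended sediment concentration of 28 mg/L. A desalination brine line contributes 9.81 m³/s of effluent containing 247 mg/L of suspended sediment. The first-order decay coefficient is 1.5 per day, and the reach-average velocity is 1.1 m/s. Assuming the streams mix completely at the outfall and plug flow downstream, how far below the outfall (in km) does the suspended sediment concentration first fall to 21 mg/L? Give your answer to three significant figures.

76.2 km

Mixed concentration C = ΣQC/ΣQ = (41.50·28.00 + 9.810·247.0) / 51.31 = 3585/51.31 = 69.87 mg/L.
Set 69.87·exp(−k·t) = 21 → t = ln(69.87/21)/k = 69240 s = 19.23 h.
Distance = v·t = 1.1·69240 = 76170 m = 76.17 km.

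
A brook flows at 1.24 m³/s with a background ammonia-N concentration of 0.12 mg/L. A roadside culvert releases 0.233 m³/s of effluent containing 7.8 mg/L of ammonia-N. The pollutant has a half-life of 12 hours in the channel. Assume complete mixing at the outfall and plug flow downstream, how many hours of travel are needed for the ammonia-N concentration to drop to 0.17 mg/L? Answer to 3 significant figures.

Flow-weighted average: C = (1.240·0.1200 + 0.2330·7.800) / 1.473 = 1.966/1.473 = 1.335 mg/L.
Half-life 12 h → k = ln 2 / 12 = 0.05776 h⁻¹ = 1.386 d⁻¹.
1.335·exp(−k·t) = 0.17 → t = ln(1.335/0.17)/k = 128400 s = 35.68 h.

35.7 h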